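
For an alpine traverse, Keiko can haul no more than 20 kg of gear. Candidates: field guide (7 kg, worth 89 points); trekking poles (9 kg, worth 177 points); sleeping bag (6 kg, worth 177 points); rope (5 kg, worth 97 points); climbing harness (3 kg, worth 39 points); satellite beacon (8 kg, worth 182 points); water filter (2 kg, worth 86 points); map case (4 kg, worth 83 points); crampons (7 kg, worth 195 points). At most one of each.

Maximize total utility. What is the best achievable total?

Density check — water filter 43.00, sleeping bag 29.50, crampons 27.86, satellite beacon 22.75 are the best per kg.
The ratio heuristic lands on sleeping bag + water filter + map case + crampons (541) but leaves 1 kg idle.
Dropping map case frees 4 kg; slotting in rope (5 kg) lifts the total to 555 at 20 kg.
Every other selection either busts 20 kg or fails to beat 555.

555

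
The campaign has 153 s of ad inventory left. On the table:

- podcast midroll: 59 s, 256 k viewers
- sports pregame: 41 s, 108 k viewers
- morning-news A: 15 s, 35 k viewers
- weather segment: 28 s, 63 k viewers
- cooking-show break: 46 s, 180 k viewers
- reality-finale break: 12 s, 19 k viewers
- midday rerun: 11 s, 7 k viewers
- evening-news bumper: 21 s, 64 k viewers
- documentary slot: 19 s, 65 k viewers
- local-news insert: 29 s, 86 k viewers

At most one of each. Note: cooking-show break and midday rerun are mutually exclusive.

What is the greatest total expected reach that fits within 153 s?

587

By expected reach per s: podcast midroll 4.34, cooking-show break 3.91, documentary slot 3.42 lead.
Filling by ratio: podcast midroll + cooking-show break + evening-news bumper + documentary slot for 565, with 8 s left unused.
Replace evening-news bumper with local-news insert: the trade gains 22 net, giving 587 at 153 s.
An exhaustive check of the 1024 subsets confirms 587.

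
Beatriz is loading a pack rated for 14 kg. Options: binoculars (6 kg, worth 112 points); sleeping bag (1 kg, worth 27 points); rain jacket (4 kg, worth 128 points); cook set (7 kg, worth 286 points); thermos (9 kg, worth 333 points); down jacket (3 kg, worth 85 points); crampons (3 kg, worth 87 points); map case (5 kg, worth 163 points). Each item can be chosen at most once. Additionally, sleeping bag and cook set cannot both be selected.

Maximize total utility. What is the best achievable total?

501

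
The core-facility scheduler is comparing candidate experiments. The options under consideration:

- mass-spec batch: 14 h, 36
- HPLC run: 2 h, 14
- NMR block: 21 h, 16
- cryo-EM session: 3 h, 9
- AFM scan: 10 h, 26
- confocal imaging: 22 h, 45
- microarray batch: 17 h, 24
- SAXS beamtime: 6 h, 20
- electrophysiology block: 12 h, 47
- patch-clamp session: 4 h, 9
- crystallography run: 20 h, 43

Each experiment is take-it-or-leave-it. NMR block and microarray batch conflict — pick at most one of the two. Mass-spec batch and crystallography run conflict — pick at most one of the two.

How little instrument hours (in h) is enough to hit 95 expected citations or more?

Minimise h subject to total expected citations ≥ 95.
Taking HPLC run + cryo-EM session + AFM scan + electrophysiology block gives 96 (≥ 95) for 27 h.
No combination under 27 h hits 95.

27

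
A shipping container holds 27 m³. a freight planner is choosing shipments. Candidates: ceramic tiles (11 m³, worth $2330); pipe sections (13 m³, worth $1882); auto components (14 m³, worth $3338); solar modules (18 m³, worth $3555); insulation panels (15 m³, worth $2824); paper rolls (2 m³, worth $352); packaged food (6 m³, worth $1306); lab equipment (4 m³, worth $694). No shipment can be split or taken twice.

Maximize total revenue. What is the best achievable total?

Taking the top-ratio shipments first gives auto components + paper rolls + packaged food + lab equipment for 5690 (26 m³).
Dropping packaged food and lab equipment frees 10 m³; slotting in ceramic tiles (11 m³) lifts the total to 6020 at 27 m³.
Nothing else within 27 m³ beats 6020.

6020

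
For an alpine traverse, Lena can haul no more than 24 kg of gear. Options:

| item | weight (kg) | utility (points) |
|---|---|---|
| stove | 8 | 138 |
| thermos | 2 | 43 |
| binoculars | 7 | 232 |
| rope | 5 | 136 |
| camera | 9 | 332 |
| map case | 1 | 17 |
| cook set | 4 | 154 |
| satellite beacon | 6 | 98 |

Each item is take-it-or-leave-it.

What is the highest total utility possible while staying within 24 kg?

778

Best packing: thermos + binoculars + camera + map case + cook set — 23 kg, 778 total.
The closest alternative, thermos + binoculars + camera + cook set, reaches only 761.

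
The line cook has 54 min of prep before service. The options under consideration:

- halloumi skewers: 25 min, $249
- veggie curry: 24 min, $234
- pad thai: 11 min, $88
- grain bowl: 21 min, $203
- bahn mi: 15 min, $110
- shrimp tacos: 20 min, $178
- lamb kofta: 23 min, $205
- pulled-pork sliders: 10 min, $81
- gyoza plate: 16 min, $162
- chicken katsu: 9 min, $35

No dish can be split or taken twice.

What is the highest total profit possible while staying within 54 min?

Filling by ratio: halloumi skewers + pulled-pork sliders + gyoza plate for 492, with 3 min left unused.
Replace pulled-pork sliders with pad thai: the trade gains 7 net, giving 499 at 52 min.
The closest alternative, veggie curry + shrimp tacos + pulled-pork sliders, reaches only 493.

499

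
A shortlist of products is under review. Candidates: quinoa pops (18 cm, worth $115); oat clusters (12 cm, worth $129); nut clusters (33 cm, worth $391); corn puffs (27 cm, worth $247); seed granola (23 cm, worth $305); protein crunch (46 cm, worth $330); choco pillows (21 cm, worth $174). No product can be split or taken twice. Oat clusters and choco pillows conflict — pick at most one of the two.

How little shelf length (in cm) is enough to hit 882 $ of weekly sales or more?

Need the lightest bundle worth ≥ 882.
nut clusters + corn puffs + seed granola: 943 weekly sales at 83 cm.
No combination under 83 cm hits 882.

83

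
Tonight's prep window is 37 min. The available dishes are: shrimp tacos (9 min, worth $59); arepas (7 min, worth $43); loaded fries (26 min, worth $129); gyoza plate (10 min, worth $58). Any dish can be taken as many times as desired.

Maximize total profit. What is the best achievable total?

Best packing: 4×shrimp tacos — 36 min, 236 total.

236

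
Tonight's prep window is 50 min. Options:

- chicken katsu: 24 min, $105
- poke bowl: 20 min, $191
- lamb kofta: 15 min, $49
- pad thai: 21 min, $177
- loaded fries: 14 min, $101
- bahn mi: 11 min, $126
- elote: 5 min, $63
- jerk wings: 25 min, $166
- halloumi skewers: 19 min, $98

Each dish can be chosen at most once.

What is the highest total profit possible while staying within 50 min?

Density check — elote 12.60, bahn mi 11.45, poke bowl 9.55 are the best per min.
Poke bowl + loaded fries + bahn mi + elote uses 50 of the 50 min and totals 481.
An exhaustive check of the 512 subsets confirms 481.

481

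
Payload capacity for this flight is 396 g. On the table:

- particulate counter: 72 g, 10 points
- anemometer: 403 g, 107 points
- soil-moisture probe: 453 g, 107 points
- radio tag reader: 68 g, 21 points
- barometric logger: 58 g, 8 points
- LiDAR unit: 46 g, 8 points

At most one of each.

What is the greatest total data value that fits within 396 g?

Particulate counter + radio tag reader + barometric logger + LiDAR unit uses 244 of the 396 g and totals 47.
Runner-up particulate counter + radio tag reader + barometric logger tops out at 39.

47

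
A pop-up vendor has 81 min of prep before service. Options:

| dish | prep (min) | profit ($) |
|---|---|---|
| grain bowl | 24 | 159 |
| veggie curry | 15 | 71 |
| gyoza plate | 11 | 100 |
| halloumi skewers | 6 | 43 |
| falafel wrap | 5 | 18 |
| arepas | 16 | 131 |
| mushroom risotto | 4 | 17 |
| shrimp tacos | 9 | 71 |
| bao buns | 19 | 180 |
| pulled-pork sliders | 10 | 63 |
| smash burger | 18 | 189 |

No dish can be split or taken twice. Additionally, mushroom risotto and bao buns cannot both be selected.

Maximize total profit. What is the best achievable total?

714

Density check — smash burger 10.50, bao buns 9.47, gyoza plate 9.09 are the best per min.
Taking gyoza plate + halloumi skewers + arepas + shrimp tacos + bao buns + smash burger: 79 min used, 714 in profit.
Runner-up gyoza plate + halloumi skewers + arepas + bao buns + pulled-pork sliders + smash burger tops out at 706.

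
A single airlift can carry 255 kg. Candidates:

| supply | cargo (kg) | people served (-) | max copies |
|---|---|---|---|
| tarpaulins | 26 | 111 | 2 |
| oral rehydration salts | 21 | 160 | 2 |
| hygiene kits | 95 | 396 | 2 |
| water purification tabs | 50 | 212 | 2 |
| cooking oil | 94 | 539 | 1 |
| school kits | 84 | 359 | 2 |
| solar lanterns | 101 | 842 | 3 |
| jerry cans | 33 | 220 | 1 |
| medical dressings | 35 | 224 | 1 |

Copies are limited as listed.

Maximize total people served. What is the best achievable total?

2×oral rehydration salts + 2×solar lanterns uses 244 of the 255 kg and totals 2004.

2004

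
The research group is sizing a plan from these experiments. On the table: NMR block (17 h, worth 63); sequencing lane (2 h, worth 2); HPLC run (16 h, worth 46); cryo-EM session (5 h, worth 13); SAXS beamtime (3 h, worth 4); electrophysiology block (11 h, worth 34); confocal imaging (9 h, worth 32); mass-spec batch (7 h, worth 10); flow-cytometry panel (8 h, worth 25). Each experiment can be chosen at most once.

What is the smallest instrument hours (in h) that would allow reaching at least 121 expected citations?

Need the lightest bundle worth ≥ 121.
Taking NMR block + electrophysiology block + flow-cytometry panel gives 122 (≥ 121) for 36 h.
Any bundle with less than 36 h falls short of 121.

36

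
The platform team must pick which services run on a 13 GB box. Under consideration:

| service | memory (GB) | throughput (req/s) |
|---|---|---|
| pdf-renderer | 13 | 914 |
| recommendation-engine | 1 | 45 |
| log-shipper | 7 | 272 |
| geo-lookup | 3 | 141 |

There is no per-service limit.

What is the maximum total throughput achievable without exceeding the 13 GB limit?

By throughput per GB: pdf-renderer 70.31, geo-lookup 47.00, recommendation-engine 45.00 lead.
Pdf-renderer uses 13 of the 13 GB and totals 914.
Every other selection either busts 13 GB or fails to beat 914.

914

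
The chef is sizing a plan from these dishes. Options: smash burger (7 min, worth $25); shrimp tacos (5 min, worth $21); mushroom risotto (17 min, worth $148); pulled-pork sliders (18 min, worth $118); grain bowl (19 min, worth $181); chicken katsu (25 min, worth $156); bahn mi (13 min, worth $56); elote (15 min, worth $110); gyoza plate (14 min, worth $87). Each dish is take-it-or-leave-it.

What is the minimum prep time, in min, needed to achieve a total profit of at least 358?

48

Need the lightest bundle worth ≥ 358.
smash burger + shrimp tacos + mushroom risotto + grain bowl: 375 profit at 48 min.
No combination under 48 min hits 358.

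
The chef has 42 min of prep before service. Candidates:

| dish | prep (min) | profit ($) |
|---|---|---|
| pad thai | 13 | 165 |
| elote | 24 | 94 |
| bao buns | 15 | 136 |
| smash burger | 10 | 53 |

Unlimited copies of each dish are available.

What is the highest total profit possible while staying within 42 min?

495

Density check — pad thai 12.69, bao buns 9.07, smash burger 5.30, elote 3.92 are the best per min.
3×pad thai uses 39 of the 42 min and totals 495.
That's the maximum — no swap from here does better than 495.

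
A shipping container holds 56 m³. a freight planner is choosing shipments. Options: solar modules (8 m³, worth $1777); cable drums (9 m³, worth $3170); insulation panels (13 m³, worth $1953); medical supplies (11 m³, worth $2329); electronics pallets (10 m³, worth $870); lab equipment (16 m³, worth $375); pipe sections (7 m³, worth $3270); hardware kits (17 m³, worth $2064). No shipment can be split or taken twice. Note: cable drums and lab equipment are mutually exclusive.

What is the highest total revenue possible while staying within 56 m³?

The ratio heuristic lands on solar modules + cable drums + insulation panels + medical supplies + pipe sections (12499) but leaves 8 m³ idle.
Replace insulation panels with hardware kits: the trade gains 111 net, giving 12610 at 52 m³.
That's the maximum — no feasible swap from here does better than 12610.

12610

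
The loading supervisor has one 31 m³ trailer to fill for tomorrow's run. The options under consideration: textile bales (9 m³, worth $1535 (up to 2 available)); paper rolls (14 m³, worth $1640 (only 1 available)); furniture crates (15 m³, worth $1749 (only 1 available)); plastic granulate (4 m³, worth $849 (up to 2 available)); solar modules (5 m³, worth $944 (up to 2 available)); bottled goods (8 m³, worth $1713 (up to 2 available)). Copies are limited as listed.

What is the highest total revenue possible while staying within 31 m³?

6163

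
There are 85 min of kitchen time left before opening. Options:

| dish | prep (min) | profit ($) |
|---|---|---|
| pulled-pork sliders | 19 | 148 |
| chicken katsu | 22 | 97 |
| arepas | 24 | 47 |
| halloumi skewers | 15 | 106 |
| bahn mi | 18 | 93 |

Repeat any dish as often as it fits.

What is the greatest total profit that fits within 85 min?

By profit per min: pulled-pork sliders 7.79, halloumi skewers 7.07, bahn mi 5.17 lead.
A density-first pass picks 4×pulled-pork sliders — 592 at 76 min.
The 38 min tied up in 2×pulled-pork sliders is better spent on 3×halloumi skewers — total rises to 614 (83 min).

614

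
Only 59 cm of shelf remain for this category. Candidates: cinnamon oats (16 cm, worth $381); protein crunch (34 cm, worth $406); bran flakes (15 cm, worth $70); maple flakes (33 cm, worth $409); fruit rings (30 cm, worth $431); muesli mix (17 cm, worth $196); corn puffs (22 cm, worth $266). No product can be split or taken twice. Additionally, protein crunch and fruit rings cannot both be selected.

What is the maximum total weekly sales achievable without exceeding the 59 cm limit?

Taking the top-ratio products first gives cinnamon oats + fruit rings for 812 (46 cm).
Replace fruit rings with muesli mix + corn puffs: the trade gains 31 net, giving 843 at 55 cm.
Nothing else feasible within 59 cm beats 843.

843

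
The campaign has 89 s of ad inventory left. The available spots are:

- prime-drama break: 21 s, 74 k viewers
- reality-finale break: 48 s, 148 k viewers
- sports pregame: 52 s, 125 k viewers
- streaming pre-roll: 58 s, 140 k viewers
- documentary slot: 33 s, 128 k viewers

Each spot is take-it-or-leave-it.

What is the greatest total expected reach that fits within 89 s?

Filling by ratio: prime-drama break + documentary slot for 202, with 35 s left unused.
The 21 s tied up in prime-drama break is better spent on reality-finale break — total rises to 276 (81 s).
Next best is sports pregame + documentary slot at 253 (85 s) — short by 23.

276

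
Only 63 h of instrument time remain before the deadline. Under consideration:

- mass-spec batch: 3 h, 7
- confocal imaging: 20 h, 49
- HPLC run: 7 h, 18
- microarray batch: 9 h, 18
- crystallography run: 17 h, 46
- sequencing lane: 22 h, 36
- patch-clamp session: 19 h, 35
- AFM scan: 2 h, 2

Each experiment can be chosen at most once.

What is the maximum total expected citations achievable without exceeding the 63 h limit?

148

Ranking by ratio (expected citations/h): crystallography run 2.71, HPLC run 2.57, confocal imaging 2.45.
The ratio heuristic lands on mass-spec batch + confocal imaging + HPLC run + microarray batch + crystallography run + AFM scan (140) but leaves 5 h idle.
The 14 h tied up in mass-spec batch and microarray batch and AFM scan is better spent on patch-clamp session — total rises to 148 (63 h).
An exhaustive check of the 256 subsets confirms 148.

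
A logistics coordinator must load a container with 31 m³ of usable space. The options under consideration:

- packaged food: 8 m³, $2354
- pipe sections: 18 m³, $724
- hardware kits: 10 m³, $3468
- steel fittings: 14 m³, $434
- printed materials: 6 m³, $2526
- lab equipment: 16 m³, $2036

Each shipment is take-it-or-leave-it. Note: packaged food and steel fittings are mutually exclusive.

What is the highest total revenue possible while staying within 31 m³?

Best packing: packaged food + hardware kits + printed materials — 24 m³, 8348 total.
An exhaustive check of the 64 subsets confirms 8348.

8348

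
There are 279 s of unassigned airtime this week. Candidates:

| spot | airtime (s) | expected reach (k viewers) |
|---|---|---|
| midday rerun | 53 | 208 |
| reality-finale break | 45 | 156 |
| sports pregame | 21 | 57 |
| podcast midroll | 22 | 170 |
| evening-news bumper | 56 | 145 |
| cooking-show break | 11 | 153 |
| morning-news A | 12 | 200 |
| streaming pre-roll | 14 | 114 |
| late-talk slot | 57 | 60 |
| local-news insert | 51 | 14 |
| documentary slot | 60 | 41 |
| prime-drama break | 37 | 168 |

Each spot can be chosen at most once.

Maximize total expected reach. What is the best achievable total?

Midday rerun + reality-finale break + sports pregame + podcast midroll + evening-news bumper + cooking-show break + morning-news A + streaming pre-roll + prime-drama break uses 271 of the 279 s and totals 1371.
Next best is midday rerun + reality-finale break + podcast midroll + evening-news bumper + cooking-show break + morning-news A + streaming pre-roll + prime-drama break at 1314 (250 s) — short by 57.

1371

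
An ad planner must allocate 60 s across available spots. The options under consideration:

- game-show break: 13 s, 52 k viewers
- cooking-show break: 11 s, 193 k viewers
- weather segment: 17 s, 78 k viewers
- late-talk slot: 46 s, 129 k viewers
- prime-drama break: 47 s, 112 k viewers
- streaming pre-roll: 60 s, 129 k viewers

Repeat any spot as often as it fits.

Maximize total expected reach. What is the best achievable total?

965

5×cooking-show break uses 55 of the 60 s and totals 965.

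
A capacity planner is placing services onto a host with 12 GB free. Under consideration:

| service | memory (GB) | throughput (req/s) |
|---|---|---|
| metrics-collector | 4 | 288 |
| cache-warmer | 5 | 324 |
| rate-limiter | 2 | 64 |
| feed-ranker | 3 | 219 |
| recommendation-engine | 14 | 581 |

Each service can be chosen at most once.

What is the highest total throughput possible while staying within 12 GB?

831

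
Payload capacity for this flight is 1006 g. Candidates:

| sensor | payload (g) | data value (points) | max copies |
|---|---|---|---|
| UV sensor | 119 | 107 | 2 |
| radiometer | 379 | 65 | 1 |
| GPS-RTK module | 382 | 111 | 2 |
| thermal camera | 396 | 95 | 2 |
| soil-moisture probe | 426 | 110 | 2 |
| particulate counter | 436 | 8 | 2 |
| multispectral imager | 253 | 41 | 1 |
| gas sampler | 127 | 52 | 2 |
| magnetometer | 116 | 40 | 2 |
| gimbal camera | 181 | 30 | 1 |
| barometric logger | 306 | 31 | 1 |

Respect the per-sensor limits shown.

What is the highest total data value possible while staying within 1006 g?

469

By data value per g: UV sensor 0.90, gas sampler 0.41, magnetometer 0.34 lead.
Greedy by ratio would take 2×UV sensor + 2×gas sampler + 2×magnetometer + gimbal camera: 905 g used, total 428.
The 297 g tied up in magnetometer and gimbal camera is better spent on GPS-RTK module — total rises to 469 (990 g).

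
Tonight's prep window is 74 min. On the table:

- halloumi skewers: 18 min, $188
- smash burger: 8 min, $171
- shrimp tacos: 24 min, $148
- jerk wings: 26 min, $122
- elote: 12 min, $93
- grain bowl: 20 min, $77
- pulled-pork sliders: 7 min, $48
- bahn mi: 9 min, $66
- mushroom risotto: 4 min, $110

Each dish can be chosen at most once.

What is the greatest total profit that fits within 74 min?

758

Density check — mushroom risotto 27.50, smash burger 21.38, halloumi skewers 10.44 are the best per min.
Greedy by ratio would take halloumi skewers + smash burger + elote + pulled-pork sliders + bahn mi + mushroom risotto: 58 min used, total 676.
The 9 min tied up in bahn mi is better spent on shrimp tacos — total rises to 758 (73 min).
That's the maximum — no swap from here does better than 758.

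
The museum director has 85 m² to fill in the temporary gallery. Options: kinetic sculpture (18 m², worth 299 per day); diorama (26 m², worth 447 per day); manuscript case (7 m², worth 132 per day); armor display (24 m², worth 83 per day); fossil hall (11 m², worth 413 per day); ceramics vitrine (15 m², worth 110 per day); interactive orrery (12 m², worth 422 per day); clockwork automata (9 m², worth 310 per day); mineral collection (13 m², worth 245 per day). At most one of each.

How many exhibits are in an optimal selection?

The maximum expected visitors within 85 m² is 2023.
For example kinetic sculpture + diorama + manuscript case + fossil hall + interactive orrery + clockwork automata achieves it, using 83 m².
All optima have 6 exhibits.

6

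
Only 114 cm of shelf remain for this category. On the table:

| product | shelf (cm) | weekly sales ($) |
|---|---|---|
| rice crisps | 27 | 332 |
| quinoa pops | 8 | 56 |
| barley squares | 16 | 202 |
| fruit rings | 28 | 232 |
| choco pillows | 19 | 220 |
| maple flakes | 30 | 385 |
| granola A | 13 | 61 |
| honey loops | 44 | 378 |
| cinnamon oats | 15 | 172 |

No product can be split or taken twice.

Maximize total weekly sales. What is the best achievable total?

Rice crisps + barley squares + choco pillows + maple flakes + cinnamon oats uses 107 of the 114 cm and totals 1311.
Nothing else within 114 cm beats 1311.

1311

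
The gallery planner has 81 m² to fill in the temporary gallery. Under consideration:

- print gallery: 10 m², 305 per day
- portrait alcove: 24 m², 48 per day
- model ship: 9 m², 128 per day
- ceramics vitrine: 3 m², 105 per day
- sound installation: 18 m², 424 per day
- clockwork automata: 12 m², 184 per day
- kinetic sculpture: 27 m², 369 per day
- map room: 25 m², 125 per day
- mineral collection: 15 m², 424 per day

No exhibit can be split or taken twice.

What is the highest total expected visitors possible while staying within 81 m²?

The ratio heuristic lands on print gallery + model ship + ceramics vitrine + sound installation + clockwork automata + mineral collection (1570) but leaves 14 m² idle.
Dropping ceramics vitrine and clockwork automata frees 15 m²; slotting in kinetic sculpture (27 m²) lifts the total to 1650 at 79 m².
Runner-up print gallery + ceramics vitrine + sound installation + kinetic sculpture + mineral collection tops out at 1627.

1650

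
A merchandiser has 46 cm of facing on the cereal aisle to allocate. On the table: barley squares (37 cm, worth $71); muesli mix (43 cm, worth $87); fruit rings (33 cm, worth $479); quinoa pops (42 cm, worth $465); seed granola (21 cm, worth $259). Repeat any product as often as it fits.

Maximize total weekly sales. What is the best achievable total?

518

Filling by ratio: fruit rings for 479, with 13 cm left unused.
The 33 cm tied up in fruit rings is better spent on 2×seed granola — total rises to 518 (42 cm).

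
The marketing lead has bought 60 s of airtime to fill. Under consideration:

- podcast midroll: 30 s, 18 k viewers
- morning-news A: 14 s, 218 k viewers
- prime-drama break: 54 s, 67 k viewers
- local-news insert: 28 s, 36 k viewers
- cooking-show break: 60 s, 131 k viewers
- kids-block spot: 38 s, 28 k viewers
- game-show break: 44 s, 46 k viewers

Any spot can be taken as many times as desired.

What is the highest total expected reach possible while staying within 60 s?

872

Ranking by ratio (expected reach/s): morning-news A 15.57, cooking-show break 2.18, local-news insert 1.29.
Taking 4×morning-news A: 56 s used, 872 in expected reach.
No other feasible combination exceeds 872.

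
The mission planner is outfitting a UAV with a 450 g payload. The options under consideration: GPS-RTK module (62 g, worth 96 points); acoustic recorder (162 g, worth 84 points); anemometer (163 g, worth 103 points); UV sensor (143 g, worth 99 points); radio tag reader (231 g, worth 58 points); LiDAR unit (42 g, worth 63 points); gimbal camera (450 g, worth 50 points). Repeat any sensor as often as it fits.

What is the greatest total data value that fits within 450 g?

672

Taking 7×GPS-RTK module: 434 g used, 672 in data value.
No other feasible combination exceeds 672.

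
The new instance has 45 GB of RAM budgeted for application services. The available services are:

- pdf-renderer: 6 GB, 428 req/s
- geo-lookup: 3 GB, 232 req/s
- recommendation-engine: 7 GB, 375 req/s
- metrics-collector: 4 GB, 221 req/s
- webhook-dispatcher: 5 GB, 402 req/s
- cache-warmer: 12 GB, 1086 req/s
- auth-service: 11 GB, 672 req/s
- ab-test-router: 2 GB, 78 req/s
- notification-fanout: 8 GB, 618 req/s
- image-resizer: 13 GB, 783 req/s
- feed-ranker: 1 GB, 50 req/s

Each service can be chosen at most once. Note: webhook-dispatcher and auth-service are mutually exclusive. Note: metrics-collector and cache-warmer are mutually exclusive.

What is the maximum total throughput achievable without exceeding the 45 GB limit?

Taking pdf-renderer + webhook-dispatcher + cache-warmer + notification-fanout + image-resizer + feed-ranker: 45 GB used, 3367 in throughput.

3367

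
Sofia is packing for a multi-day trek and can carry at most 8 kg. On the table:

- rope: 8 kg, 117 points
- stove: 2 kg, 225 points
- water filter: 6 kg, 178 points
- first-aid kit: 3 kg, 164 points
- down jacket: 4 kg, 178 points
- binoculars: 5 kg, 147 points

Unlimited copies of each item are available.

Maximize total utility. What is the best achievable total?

Taking 4×stove: 8 kg used, 900 in utility.
Nothing else within 8 kg beats 900.

900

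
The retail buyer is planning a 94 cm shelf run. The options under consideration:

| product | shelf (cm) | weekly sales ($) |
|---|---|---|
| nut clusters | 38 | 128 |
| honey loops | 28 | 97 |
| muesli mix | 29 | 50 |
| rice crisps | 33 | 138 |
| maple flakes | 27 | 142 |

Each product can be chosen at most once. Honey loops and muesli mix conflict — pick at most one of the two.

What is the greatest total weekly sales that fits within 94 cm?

By weekly sales per cm: maple flakes 5.26, rice crisps 4.18, honey loops 3.46, nut clusters 3.37 lead.
The ratio ordering already packs tightly: honey loops + rice crisps + maple flakes, 88 cm, 377.
No other feasible combination exceeds 377.

377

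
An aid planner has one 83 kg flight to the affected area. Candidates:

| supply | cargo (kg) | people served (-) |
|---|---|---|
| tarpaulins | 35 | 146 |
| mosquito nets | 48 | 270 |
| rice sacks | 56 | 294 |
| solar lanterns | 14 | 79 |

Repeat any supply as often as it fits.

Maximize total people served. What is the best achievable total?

By people served per kg: solar lanterns 5.64, mosquito nets 5.62, rice sacks 5.25, tarpaulins 4.17 lead.
The ratio heuristic lands on 5×solar lanterns (395) but leaves 13 kg idle.
Dropping 3×solar lanterns frees 42 kg; slotting in mosquito nets (48 kg) lifts the total to 428 at 76 kg.
Every other selection either busts 83 kg or fails to beat 428.

428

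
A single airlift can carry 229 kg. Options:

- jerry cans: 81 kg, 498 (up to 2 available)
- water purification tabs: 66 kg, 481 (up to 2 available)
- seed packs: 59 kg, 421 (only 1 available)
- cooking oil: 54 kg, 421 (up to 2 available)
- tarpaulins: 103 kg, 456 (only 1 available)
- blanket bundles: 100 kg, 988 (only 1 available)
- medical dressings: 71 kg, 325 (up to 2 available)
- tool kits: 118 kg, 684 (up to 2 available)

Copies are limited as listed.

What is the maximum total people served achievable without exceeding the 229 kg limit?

The ratio heuristic lands on 2×cooking oil + blanket bundles (1830) but leaves 21 kg idle.
Dropping cooking oil frees 54 kg; slotting in water purification tabs (66 kg) lifts the total to 1890 at 220 kg.
That's the maximum — no swap from here does better than 1890.

1890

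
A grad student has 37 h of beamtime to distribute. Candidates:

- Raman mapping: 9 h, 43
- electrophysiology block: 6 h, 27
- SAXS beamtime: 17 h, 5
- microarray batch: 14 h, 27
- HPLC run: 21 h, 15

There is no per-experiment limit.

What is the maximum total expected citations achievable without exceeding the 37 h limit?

Ranking by ratio (expected citations/h): Raman mapping 4.78, electrophysiology block 4.50, microarray batch 1.93, HPLC run 0.71.
Best packing: 4×Raman mapping — 36 h, 172 total.

172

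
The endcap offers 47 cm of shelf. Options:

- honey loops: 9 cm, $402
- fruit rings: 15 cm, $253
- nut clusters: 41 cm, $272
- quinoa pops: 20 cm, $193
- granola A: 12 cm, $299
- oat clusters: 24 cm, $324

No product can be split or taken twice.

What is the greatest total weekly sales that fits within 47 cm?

1025

Greedy by ratio would take honey loops + fruit rings + granola A: 36 cm used, total 954.
Dropping fruit rings frees 15 cm; slotting in oat clusters (24 cm) lifts the total to 1025 at 45 cm.
The spare 2 cm is too small for any remaining product, and no exchange beats 1025.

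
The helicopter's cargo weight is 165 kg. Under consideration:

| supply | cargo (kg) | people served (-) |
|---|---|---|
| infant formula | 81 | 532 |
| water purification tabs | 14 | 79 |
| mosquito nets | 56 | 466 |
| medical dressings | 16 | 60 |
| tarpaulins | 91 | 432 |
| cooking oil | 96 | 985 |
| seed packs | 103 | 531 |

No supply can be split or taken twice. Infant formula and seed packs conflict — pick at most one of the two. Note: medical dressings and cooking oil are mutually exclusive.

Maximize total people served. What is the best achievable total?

1451

Ranking by ratio (people served/kg): cooking oil 10.26, mosquito nets 8.32, infant formula 6.57.
Taking mosquito nets + cooking oil: 152 kg used, 1451 in people served.
Next best is infant formula + water purification tabs + mosquito nets at 1077 (151 kg) — short by 374.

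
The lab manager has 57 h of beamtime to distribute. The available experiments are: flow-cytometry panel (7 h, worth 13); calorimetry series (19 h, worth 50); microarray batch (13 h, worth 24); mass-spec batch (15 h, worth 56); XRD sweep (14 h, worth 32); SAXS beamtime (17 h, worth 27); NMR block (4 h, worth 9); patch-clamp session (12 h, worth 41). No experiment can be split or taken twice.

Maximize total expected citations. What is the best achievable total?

169

Flow-cytometry panel + calorimetry series + mass-spec batch + NMR block + patch-clamp session uses 57 of the 57 h and totals 169.
Next best is flow-cytometry panel + calorimetry series + mass-spec batch + patch-clamp session at 160 (53 h) — short by 9.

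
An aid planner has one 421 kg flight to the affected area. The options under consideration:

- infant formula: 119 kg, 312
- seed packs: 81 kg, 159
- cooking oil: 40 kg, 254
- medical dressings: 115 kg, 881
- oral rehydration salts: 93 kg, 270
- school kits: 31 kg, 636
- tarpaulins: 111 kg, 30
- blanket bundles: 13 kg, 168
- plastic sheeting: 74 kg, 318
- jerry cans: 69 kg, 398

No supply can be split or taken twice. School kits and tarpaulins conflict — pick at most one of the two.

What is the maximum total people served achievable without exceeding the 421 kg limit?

Ranking by ratio (people served/kg): school kits 20.52, blanket bundles 12.92, medical dressings 7.66, cooking oil 6.35.
The ratio heuristic lands on cooking oil + medical dressings + school kits + blanket bundles + plastic sheeting + jerry cans (2655) but leaves 79 kg idle.
Dropping cooking oil frees 40 kg; slotting in infant formula (119 kg) lifts the total to 2713 at 421 kg.
Runner-up medical dressings + oral rehydration salts + school kits + blanket bundles + plastic sheeting + jerry cans tops out at 2671.

2713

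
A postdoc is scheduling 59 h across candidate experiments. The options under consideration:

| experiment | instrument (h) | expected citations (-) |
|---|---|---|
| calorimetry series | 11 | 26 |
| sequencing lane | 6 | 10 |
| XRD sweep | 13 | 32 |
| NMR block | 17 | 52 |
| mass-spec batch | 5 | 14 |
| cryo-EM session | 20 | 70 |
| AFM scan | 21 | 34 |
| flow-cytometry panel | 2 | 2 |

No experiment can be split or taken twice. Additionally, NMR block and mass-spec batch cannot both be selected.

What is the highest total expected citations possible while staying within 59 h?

Sequencing lane + XRD sweep + NMR block + cryo-EM session + flow-cytometry panel uses 58 of the 59 h and totals 166.
Runner-up sequencing lane + XRD sweep + NMR block + cryo-EM session tops out at 164.

166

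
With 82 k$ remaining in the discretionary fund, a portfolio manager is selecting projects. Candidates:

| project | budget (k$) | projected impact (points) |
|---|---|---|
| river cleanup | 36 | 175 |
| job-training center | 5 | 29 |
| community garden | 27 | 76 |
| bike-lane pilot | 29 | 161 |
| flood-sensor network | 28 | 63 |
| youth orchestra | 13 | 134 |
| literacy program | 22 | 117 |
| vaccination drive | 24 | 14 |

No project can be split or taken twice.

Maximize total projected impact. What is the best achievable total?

Taking the top-ratio projects first gives job-training center + bike-lane pilot + youth orchestra + literacy program for 441 (69 k$).
The 27 k$ tied up in job-training center and literacy program is better spent on river cleanup — total rises to 470 (78 k$).
The closest alternative, river cleanup + job-training center + youth orchestra + literacy program, reaches only 455.

470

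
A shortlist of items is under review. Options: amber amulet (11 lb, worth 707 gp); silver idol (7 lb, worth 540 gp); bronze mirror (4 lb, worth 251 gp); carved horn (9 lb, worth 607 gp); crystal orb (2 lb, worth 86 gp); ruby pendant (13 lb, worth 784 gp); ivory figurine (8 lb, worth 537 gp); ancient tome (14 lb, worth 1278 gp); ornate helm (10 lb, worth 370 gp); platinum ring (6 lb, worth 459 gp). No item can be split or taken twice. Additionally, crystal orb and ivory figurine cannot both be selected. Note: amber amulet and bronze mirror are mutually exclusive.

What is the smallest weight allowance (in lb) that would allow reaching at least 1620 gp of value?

20

Look for the lowest-weight combination reaching 1620.
ancient tome + platinum ring: 1737 value at 20 lb.
No combination under 20 lb hits 1620.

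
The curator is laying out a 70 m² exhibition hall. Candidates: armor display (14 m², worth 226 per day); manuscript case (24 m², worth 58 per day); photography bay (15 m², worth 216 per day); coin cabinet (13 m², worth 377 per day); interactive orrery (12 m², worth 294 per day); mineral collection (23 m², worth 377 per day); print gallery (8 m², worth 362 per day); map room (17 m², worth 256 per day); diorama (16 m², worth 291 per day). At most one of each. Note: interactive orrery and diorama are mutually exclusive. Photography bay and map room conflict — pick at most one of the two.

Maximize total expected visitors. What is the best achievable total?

Taking armor display + coin cabinet + interactive orrery + mineral collection + print gallery: 70 m² used, 1636 in expected visitors.
Nothing else feasible within 70 m² beats 1636.

1636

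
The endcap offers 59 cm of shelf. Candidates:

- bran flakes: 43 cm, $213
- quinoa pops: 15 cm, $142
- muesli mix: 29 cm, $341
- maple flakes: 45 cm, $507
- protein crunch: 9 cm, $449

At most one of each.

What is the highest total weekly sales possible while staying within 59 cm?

956

The ratio heuristic lands on quinoa pops + muesli mix + protein crunch (932) but leaves 6 cm idle.
Dropping quinoa pops and muesli mix frees 44 cm; slotting in maple flakes (45 cm) lifts the total to 956 at 54 cm.
Next best is quinoa pops + muesli mix + protein crunch at 932 (53 cm) — short by 24.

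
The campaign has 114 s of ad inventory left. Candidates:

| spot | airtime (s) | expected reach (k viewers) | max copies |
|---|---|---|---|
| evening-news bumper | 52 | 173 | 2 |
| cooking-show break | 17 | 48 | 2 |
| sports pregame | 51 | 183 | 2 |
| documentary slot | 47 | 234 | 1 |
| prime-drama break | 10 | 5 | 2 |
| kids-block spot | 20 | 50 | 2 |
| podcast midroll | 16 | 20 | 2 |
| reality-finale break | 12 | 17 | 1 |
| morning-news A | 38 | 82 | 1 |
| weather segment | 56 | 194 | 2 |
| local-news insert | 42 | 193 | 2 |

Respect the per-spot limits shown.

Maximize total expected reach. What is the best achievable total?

477

Taking the top-ratio spots first gives cooking-show break + documentary slot + local-news insert for 475 (106 s).
The 17 s tied up in cooking-show break is better spent on kids-block spot — total rises to 477 (109 s).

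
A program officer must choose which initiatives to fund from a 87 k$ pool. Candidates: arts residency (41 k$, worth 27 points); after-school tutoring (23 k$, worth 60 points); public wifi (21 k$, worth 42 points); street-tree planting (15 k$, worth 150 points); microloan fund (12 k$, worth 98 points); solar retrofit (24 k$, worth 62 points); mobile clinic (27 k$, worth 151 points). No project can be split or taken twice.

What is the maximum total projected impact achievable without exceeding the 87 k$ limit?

A density-first pass picks after-school tutoring + street-tree planting + microloan fund + mobile clinic — 459 at 77 k$.
Replace after-school tutoring with solar retrofit: the trade gains 2 net, giving 461 at 78 k$.

461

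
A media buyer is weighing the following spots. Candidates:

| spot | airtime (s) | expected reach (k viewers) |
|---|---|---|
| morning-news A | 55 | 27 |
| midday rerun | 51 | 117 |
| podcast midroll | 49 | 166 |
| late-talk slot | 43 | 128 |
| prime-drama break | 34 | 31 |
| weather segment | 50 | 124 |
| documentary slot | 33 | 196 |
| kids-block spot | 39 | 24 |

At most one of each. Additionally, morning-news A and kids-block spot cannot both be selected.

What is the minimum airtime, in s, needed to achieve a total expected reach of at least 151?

33

Look for the lowest-airtime combination reaching 151.
documentary slot: 196 expected reach at 33 s.
Any bundle with less than 33 s falls short of 151.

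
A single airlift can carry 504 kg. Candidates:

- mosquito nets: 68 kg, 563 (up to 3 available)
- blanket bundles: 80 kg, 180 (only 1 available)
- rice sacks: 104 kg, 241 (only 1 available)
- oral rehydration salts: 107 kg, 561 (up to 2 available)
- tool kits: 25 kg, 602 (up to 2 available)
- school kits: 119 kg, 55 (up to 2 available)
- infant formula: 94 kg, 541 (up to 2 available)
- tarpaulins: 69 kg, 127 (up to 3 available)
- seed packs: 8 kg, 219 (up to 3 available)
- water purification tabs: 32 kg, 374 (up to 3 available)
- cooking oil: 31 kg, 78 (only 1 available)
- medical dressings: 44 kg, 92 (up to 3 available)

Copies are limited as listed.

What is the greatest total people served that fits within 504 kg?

5291

Ranking by ratio (people served/kg): seed packs 27.38, tool kits 24.08, water purification tabs 11.69, mosquito nets 8.28.
3×mosquito nets + 2×tool kits + infant formula + 3×seed packs + 3×water purification tabs + cooking oil uses 499 of the 504 kg and totals 5291.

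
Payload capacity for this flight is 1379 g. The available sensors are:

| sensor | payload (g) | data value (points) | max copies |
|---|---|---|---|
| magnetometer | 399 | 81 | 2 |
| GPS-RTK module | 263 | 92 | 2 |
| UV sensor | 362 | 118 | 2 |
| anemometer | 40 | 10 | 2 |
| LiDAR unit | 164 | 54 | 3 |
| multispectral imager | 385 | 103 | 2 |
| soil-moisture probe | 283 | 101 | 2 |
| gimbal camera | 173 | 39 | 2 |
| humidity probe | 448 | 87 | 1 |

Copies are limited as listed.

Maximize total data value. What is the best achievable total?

467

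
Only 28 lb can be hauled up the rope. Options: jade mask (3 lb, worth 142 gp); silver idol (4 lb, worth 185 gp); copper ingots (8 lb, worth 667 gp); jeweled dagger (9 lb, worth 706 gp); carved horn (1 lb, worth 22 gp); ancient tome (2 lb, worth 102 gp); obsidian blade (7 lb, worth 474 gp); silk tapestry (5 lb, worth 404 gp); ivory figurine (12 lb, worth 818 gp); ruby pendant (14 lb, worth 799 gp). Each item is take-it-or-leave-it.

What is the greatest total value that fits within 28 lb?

By value per lb: copper ingots 83.38, silk tapestry 80.80, jeweled dagger 78.44, ivory figurine 68.17 lead.
A density-first pass picks jade mask + copper ingots + jeweled dagger + carved horn + ancient tome + silk tapestry — 2043 at 28 lb.
Dropping jade mask and carved horn frees 4 lb; slotting in silver idol (4 lb) lifts the total to 2064 at 28 lb.
Every other selection either busts 28 lb or fails to beat 2064.

2064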